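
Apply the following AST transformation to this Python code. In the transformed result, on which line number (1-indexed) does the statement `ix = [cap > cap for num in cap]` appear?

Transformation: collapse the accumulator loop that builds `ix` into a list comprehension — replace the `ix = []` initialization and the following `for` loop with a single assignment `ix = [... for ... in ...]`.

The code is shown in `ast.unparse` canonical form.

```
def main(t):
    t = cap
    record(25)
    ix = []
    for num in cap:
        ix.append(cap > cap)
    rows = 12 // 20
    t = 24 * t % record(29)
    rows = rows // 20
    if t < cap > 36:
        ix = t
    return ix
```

Transformed code:
def main(t):
    t = cap
    record(25)
    ix = [cap > cap for num in cap]
    rows = 12 // 20
    t = 24 * t % record(29)
    rows = rows // 20
    if t < cap > 36:
        ix = t
    return ix

4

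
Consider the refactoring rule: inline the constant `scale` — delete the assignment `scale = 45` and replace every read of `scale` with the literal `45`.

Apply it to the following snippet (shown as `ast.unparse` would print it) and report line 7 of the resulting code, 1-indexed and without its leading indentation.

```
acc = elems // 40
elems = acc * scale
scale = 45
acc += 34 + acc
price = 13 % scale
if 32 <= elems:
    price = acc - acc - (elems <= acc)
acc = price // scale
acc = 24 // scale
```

acc = price // 45

Transformed code:
acc = elems // 40
elems = acc * 45
acc += 34 + acc
price = 13 % 45
if 32 <= elems:
    price = acc - acc - (elems <= acc)
acc = price // 45
acc = 24 // 45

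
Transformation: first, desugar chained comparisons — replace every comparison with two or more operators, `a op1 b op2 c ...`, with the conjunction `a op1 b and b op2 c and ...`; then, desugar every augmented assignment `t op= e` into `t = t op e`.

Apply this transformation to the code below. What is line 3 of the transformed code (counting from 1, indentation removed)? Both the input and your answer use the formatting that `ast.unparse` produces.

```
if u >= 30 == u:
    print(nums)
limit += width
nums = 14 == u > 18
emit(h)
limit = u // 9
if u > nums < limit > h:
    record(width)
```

limit = limit + width

Transformed code:
if u >= 30 and 30 == u:
    print(nums)
limit = limit + width
nums = 14 == u and u > 18
emit(h)
limit = u // 9
if u > nums and nums < limit and (limit > h):
    record(width)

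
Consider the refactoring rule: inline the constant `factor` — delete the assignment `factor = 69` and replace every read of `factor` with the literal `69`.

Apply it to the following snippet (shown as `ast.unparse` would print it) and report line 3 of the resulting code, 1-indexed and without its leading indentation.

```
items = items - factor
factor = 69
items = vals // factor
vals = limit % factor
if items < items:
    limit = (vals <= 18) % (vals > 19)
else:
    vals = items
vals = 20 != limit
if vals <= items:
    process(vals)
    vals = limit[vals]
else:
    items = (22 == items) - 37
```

Transformed code:
items = items - 69
items = vals // 69
vals = limit % 69
if items < items:
    limit = (vals <= 18) % (vals > 19)
else:
    vals = items
vals = 20 != limit
if vals <= items:
    process(vals)
    vals = limit[vals]
else:
    items = (22 == items) - 37

vals = limit % 69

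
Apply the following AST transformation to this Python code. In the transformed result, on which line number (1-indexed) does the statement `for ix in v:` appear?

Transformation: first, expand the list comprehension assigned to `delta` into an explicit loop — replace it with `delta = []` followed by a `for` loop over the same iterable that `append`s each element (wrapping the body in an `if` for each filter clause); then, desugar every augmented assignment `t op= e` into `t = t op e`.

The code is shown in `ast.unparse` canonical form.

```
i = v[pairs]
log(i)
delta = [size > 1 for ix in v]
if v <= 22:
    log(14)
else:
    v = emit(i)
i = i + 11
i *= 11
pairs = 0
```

Transformed code:
i = v[pairs]
log(i)
delta = []
for ix in v:
    delta.append(size > 1)
if v <= 22:
    log(14)
else:
    v = emit(i)
i = i + 11
i = i * 11
pairs = 0

4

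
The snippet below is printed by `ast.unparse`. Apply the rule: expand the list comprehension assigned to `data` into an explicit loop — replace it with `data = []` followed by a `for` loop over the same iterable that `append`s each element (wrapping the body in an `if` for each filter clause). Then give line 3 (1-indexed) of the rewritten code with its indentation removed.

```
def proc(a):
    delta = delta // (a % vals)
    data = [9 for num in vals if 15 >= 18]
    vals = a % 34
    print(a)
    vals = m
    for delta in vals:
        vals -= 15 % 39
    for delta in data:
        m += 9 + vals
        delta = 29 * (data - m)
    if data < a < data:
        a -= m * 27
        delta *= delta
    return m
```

data = []

Transformed code:
def proc(a):
    delta = delta // (a % vals)
    data = []
    for num in vals:
        if 15 >= 18:
            data.append(9)
    vals = a % 34
    print(a)
    vals = m
    for delta in vals:
        vals -= 15 % 39
    for delta in data:
        m += 9 + vals
        delta = 29 * (data - m)
    if data < a < data:
        a -= m * 27
        delta *= delta
    return m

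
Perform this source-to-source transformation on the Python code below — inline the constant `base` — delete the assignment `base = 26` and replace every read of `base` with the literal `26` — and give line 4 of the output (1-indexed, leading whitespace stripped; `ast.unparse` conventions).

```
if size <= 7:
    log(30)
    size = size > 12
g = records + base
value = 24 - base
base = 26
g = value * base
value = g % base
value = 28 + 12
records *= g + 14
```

Transformed code:
if size <= 7:
    log(30)
    size = size > 12
g = records + 26
value = 24 - 26
g = value * 26
value = g % 26
value = 28 + 12
records *= g + 14

g = records + 26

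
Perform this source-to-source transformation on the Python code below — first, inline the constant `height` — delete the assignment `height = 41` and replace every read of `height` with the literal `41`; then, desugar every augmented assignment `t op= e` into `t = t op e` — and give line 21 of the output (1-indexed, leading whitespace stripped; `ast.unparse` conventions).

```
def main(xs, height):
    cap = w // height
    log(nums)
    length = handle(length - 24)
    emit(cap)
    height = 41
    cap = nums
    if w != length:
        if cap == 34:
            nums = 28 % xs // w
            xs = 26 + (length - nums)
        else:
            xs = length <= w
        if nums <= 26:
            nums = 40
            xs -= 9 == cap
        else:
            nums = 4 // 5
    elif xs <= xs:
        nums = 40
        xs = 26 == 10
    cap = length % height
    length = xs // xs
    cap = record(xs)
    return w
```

cap = length % 41

Transformed code:
def main(xs, height):
    cap = w // 41
    log(nums)
    length = handle(length - 24)
    emit(cap)
    cap = nums
    if w != length:
        if cap == 34:
            nums = 28 % xs // w
            xs = 26 + (length - nums)
        else:
            xs = length <= w
        if nums <= 26:
            nums = 40
            xs = xs - (9 == cap)
        else:
            nums = 4 // 5
    elif xs <= xs:
        nums = 40
        xs = 26 == 10
    cap = length % 41
    length = xs // xs
    cap = record(xs)
    return w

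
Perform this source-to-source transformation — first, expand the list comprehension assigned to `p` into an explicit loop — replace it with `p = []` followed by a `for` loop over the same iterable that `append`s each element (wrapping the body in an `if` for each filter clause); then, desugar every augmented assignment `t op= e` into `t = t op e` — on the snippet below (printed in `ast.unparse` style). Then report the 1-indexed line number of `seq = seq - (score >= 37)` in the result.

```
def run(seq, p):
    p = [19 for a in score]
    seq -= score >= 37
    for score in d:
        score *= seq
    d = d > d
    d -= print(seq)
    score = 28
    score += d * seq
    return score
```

5

Transformed code:
def run(seq, p):
    p = []
    for a in score:
        p.append(19)
    seq = seq - (score >= 37)
    for score in d:
        score = score * seq
    d = d > d
    d = d - print(seq)
    score = 28
    score = score + d * seq
    return score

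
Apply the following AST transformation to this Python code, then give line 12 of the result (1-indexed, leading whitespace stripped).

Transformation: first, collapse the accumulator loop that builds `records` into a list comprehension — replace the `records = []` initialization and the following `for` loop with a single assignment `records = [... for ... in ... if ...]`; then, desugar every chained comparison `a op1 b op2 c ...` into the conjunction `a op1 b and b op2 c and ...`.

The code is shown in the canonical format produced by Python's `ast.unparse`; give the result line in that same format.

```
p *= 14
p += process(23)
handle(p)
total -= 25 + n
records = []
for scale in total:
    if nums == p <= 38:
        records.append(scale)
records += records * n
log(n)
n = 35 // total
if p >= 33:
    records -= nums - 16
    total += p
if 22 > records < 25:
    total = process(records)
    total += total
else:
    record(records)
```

if 22 > records and records < 25:

Transformed code:
p *= 14
p += process(23)
handle(p)
total -= 25 + n
records = [scale for scale in total if nums == p and p <= 38]
records += records * n
log(n)
n = 35 // total
if p >= 33:
    records -= nums - 16
    total += p
if 22 > records and records < 25:
    total = process(records)
    total += total
else:
    record(records)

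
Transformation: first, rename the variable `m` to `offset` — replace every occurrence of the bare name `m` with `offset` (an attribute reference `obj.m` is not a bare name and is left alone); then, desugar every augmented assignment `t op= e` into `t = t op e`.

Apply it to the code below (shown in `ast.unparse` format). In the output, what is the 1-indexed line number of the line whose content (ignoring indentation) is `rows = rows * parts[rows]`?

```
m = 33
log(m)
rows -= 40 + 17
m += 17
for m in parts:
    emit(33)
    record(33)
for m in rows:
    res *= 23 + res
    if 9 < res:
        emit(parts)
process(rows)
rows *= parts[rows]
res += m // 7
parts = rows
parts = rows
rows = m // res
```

Transformed code:
offset = 33
log(offset)
rows = rows - (40 + 17)
offset = offset + 17
for offset in parts:
    emit(33)
    record(33)
for offset in rows:
    res = res * (23 + res)
    if 9 < res:
        emit(parts)
process(rows)
rows = rows * parts[rows]
res = res + offset // 7
parts = rows
parts = rows
rows = offset // res

13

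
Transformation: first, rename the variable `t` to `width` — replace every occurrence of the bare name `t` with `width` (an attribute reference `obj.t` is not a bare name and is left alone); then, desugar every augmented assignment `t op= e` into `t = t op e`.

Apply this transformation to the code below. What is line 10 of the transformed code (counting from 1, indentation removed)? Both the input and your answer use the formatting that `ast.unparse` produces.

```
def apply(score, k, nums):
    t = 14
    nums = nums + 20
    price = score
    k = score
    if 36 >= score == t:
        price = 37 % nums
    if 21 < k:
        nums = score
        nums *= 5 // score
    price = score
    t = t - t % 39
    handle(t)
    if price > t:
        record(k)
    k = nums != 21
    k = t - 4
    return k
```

nums = nums * (5 // score)

Transformed code:
def apply(score, k, nums):
    width = 14
    nums = nums + 20
    price = score
    k = score
    if 36 >= score == width:
        price = 37 % nums
    if 21 < k:
        nums = score
        nums = nums * (5 // score)
    price = score
    width = width - width % 39
    handle(width)
    if price > width:
        record(k)
    k = nums != 21
    k = width - 4
    return k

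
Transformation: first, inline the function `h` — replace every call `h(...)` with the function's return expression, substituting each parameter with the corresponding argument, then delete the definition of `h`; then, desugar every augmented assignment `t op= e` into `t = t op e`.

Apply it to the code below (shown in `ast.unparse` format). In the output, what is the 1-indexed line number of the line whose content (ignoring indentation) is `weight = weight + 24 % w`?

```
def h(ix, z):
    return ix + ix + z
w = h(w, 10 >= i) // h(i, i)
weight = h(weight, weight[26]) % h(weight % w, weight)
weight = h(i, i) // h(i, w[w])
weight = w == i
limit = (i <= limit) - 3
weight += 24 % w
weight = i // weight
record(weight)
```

6

Transformed code:
w = (w + w + (10 >= i)) // (i + i + i)
weight = (weight + weight + weight[26]) % (weight % w + weight % w + weight)
weight = (i + i + i) // (i + i + w[w])
weight = w == i
limit = (i <= limit) - 3
weight = weight + 24 % w
weight = i // weight
record(weight)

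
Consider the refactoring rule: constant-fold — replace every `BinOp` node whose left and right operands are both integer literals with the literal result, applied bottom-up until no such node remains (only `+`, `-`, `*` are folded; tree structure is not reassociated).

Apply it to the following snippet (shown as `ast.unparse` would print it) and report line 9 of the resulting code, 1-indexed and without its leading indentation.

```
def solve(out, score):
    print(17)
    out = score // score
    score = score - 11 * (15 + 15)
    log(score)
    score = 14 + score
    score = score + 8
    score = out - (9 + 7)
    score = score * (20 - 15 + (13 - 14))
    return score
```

Transformed code:
def solve(out, score):
    print(17)
    out = score // score
    score = score - 330
    log(score)
    score = 14 + score
    score = score + 8
    score = out - 16
    score = score * 4
    return score

score = score * 4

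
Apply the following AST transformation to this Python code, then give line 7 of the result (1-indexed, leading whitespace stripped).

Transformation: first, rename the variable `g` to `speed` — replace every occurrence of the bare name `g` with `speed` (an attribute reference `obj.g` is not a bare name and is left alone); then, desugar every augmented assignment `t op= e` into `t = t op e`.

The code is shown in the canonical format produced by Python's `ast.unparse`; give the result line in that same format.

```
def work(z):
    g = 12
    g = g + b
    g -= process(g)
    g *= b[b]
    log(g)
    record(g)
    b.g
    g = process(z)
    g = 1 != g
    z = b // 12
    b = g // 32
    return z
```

record(speed)

Transformed code:
def work(z):
    speed = 12
    speed = speed + b
    speed = speed - process(speed)
    speed = speed * b[b]
    log(speed)
    record(speed)
    b.g
    speed = process(z)
    speed = 1 != speed
    z = b // 12
    b = speed // 32
    return z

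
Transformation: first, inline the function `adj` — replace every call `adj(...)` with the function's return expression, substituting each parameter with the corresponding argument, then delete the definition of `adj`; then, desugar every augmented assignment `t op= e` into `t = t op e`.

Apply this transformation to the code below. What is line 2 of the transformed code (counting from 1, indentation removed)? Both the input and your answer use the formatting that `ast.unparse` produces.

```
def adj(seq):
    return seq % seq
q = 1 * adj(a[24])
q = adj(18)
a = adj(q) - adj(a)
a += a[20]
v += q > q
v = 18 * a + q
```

Transformed code:
q = 1 * (a[24] % a[24])
q = 18 % 18
a = q % q - a % a
a = a + a[20]
v = v + (q > q)
v = 18 * a + q

q = 18 % 18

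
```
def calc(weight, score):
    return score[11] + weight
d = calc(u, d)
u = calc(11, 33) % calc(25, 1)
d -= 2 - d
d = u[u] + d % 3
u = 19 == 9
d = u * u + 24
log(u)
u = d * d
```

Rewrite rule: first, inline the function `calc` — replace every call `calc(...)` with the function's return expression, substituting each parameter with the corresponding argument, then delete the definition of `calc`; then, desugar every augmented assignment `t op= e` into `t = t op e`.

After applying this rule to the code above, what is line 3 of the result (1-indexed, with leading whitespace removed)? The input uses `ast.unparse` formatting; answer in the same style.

Transformed code:
d = d[11] + u
u = (33[11] + 11) % (1[11] + 25)
d = d - (2 - d)
d = u[u] + d % 3
u = 19 == 9
d = u * u + 24
log(u)
u = d * d

d = d - (2 - d)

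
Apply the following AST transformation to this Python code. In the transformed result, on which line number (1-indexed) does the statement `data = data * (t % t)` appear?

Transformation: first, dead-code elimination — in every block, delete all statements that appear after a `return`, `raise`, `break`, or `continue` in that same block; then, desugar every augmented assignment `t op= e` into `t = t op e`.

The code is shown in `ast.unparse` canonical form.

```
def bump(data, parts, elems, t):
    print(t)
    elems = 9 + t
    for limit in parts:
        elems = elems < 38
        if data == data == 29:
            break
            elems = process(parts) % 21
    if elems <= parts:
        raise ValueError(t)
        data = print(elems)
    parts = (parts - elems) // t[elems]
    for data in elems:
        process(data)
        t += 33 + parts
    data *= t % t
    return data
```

14

Transformed code:
def bump(data, parts, elems, t):
    print(t)
    elems = 9 + t
    for limit in parts:
        elems = elems < 38
        if data == data == 29:
            break
    if elems <= parts:
        raise ValueError(t)
    parts = (parts - elems) // t[elems]
    for data in elems:
        process(data)
        t = t + (33 + parts)
    data = data * (t % t)
    return data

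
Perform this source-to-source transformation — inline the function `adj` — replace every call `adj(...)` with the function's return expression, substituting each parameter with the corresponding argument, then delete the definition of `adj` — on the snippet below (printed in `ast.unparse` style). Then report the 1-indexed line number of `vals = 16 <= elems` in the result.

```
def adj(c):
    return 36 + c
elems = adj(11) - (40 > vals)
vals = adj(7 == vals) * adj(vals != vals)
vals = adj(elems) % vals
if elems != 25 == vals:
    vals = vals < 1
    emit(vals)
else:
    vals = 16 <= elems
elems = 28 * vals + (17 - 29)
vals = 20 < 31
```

Transformed code:
elems = 36 + 11 - (40 > vals)
vals = (36 + (7 == vals)) * (36 + (vals != vals))
vals = (36 + elems) % vals
if elems != 25 == vals:
    vals = vals < 1
    emit(vals)
else:
    vals = 16 <= elems
elems = 28 * vals + (17 - 29)
vals = 20 < 31

8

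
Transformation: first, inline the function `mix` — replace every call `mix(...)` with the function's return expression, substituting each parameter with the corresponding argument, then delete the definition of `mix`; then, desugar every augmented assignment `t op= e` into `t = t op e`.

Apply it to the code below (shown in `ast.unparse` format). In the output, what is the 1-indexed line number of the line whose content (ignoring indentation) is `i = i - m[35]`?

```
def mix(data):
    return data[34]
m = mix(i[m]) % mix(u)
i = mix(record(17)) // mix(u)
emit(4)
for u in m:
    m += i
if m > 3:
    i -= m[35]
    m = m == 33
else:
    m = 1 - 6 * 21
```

7

Transformed code:
m = i[m][34] % u[34]
i = record(17)[34] // u[34]
emit(4)
for u in m:
    m = m + i
if m > 3:
    i = i - m[35]
    m = m == 33
else:
    m = 1 - 6 * 21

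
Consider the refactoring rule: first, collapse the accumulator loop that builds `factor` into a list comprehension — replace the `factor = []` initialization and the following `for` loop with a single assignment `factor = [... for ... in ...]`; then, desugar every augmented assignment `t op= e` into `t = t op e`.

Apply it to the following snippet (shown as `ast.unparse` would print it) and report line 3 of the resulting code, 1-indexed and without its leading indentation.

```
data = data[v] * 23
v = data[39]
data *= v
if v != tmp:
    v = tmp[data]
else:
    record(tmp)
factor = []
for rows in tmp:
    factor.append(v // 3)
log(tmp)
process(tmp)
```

data = data * v

Transformed code:
data = data[v] * 23
v = data[39]
data = data * v
if v != tmp:
    v = tmp[data]
else:
    record(tmp)
factor = [v // 3 for rows in tmp]
log(tmp)
process(tmp)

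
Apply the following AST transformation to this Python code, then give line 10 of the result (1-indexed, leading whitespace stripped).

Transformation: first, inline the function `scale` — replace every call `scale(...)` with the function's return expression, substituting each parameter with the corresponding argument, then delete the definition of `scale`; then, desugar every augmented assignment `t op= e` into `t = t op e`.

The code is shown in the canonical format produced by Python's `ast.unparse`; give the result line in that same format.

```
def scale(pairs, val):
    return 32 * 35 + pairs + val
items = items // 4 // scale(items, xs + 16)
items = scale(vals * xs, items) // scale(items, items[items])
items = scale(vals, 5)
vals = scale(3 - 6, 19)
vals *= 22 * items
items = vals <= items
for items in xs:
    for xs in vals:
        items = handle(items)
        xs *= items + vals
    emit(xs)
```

xs = xs * (items + vals)

Transformed code:
items = items // 4 // (32 * 35 + items + (xs + 16))
items = (32 * 35 + vals * xs + items) // (32 * 35 + items + items[items])
items = 32 * 35 + vals + 5
vals = 32 * 35 + (3 - 6) + 19
vals = vals * (22 * items)
items = vals <= items
for items in xs:
    for xs in vals:
        items = handle(items)
        xs = xs * (items + vals)
    emit(xs)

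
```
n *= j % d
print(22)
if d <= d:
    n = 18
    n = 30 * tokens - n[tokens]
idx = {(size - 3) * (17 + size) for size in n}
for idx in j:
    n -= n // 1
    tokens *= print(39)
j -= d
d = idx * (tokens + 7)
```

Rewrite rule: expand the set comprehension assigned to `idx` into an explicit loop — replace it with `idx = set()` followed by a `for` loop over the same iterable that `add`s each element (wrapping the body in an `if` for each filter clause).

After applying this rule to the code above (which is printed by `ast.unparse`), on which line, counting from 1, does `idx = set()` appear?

6

Transformed code:
n *= j % d
print(22)
if d <= d:
    n = 18
    n = 30 * tokens - n[tokens]
idx = set()
for size in n:
    idx.add((size - 3) * (17 + size))
for idx in j:
    n -= n // 1
    tokens *= print(39)
j -= d
d = idx * (tokens + 7)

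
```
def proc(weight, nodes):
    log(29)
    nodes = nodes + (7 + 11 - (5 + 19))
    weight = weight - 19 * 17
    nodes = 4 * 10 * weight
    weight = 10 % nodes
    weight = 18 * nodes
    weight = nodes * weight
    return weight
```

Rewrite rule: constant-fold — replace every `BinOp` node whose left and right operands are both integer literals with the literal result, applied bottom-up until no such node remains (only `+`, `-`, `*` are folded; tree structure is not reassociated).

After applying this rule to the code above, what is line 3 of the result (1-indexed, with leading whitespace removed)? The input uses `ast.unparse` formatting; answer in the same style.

nodes = nodes + -6

Transformed code:
def proc(weight, nodes):
    log(29)
    nodes = nodes + -6
    weight = weight - 323
    nodes = 40 * weight
    weight = 10 % nodes
    weight = 18 * nodes
    weight = nodes * weight
    return weight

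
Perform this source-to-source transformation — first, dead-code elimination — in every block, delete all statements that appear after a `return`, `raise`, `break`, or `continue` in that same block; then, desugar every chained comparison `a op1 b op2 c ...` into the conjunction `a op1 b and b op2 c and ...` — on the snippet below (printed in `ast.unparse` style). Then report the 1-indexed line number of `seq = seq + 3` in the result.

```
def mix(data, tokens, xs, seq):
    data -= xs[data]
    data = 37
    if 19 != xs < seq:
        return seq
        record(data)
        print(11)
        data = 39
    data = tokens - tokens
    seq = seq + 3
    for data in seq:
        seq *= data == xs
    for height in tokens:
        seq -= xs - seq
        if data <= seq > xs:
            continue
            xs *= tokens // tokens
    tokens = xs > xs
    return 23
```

7

Transformed code:
def mix(data, tokens, xs, seq):
    data -= xs[data]
    data = 37
    if 19 != xs and xs < seq:
        return seq
    data = tokens - tokens
    seq = seq + 3
    for data in seq:
        seq *= data == xs
    for height in tokens:
        seq -= xs - seq
        if data <= seq and seq > xs:
            continue
    tokens = xs > xs
    return 23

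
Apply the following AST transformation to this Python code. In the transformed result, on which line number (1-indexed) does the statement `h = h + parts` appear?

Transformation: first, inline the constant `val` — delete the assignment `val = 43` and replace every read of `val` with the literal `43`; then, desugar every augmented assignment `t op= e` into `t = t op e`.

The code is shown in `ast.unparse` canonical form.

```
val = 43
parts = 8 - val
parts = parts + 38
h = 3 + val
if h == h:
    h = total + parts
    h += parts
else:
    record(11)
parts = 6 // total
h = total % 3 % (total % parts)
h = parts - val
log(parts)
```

6

Transformed code:
parts = 8 - 43
parts = parts + 38
h = 3 + 43
if h == h:
    h = total + parts
    h = h + parts
else:
    record(11)
parts = 6 // total
h = total % 3 % (total % parts)
h = parts - 43
log(parts)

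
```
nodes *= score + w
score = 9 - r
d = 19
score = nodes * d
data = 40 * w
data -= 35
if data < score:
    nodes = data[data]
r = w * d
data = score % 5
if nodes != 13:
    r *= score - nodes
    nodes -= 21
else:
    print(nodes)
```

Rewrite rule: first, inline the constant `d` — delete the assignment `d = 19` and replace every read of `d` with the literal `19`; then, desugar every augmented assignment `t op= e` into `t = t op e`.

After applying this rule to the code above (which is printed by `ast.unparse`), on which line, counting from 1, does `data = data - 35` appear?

Transformed code:
nodes = nodes * (score + w)
score = 9 - r
score = nodes * 19
data = 40 * w
data = data - 35
if data < score:
    nodes = data[data]
r = w * 19
data = score % 5
if nodes != 13:
    r = r * (score - nodes)
    nodes = nodes - 21
else:
    print(nodes)

5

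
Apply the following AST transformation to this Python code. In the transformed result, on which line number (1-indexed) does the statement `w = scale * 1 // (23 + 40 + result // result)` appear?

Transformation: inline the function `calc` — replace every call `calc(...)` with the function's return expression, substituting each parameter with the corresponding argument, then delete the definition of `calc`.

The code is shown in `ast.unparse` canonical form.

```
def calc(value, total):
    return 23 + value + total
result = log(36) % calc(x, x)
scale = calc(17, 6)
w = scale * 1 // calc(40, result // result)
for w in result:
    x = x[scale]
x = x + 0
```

3

Transformed code:
result = log(36) % (23 + x + x)
scale = 23 + 17 + 6
w = scale * 1 // (23 + 40 + result // result)
for w in result:
    x = x[scale]
x = x + 0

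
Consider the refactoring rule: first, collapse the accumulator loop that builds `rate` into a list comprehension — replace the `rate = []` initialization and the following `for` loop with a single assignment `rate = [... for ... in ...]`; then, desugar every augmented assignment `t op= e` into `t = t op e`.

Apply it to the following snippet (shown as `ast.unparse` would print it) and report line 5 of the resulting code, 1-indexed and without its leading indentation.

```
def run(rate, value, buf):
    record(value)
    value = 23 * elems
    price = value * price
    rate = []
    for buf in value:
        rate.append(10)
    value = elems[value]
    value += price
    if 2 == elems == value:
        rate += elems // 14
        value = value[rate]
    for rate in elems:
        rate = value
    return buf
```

rate = [10 for buf in value]

Transformed code:
def run(rate, value, buf):
    record(value)
    value = 23 * elems
    price = value * price
    rate = [10 for buf in value]
    value = elems[value]
    value = value + price
    if 2 == elems == value:
        rate = rate + elems // 14
        value = value[rate]
    for rate in elems:
        rate = value
    return buf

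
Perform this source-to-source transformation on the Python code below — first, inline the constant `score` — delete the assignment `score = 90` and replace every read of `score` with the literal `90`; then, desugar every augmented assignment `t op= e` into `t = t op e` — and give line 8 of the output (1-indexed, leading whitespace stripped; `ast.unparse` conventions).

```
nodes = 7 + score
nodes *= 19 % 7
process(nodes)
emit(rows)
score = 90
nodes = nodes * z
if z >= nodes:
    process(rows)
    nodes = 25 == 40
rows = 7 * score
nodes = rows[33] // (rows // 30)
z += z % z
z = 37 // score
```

nodes = 25 == 40

Transformed code:
nodes = 7 + 90
nodes = nodes * (19 % 7)
process(nodes)
emit(rows)
nodes = nodes * z
if z >= nodes:
    process(rows)
    nodes = 25 == 40
rows = 7 * 90
nodes = rows[33] // (rows // 30)
z = z + z % z
z = 37 // 90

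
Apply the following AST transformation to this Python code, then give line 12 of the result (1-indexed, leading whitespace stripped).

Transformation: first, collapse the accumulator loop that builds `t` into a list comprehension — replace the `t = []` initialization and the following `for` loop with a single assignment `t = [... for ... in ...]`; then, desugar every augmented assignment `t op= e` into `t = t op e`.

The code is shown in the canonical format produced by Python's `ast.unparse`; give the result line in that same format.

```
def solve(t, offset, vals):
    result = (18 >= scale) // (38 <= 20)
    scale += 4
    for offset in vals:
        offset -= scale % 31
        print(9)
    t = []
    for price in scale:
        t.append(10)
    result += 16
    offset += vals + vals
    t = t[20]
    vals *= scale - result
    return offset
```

return offset

Transformed code:
def solve(t, offset, vals):
    result = (18 >= scale) // (38 <= 20)
    scale = scale + 4
    for offset in vals:
        offset = offset - scale % 31
        print(9)
    t = [10 for price in scale]
    result = result + 16
    offset = offset + (vals + vals)
    t = t[20]
    vals = vals * (scale - result)
    return offset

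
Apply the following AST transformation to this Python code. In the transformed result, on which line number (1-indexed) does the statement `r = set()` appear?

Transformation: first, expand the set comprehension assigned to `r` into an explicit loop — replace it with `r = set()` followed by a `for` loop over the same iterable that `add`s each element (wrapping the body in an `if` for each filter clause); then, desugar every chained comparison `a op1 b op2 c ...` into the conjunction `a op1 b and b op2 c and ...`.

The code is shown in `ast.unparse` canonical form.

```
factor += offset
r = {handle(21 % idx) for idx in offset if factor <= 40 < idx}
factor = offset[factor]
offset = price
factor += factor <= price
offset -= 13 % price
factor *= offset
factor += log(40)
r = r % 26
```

Transformed code:
factor += offset
r = set()
for idx in offset:
    if factor <= 40 and 40 < idx:
        r.add(handle(21 % idx))
factor = offset[factor]
offset = price
factor += factor <= price
offset -= 13 % price
factor *= offset
factor += log(40)
r = r % 26

2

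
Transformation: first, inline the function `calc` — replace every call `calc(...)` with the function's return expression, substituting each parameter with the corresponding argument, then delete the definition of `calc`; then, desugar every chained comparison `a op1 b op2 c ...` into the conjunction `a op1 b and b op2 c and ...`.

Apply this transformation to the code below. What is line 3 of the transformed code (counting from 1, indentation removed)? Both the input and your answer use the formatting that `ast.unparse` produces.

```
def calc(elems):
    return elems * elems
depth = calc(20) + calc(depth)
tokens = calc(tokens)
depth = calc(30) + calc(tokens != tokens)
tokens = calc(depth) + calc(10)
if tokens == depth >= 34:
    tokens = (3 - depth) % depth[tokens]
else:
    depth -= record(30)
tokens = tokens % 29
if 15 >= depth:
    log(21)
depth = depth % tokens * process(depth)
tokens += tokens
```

Transformed code:
depth = 20 * 20 + depth * depth
tokens = tokens * tokens
depth = 30 * 30 + (tokens != tokens) * (tokens != tokens)
tokens = depth * depth + 10 * 10
if tokens == depth and depth >= 34:
    tokens = (3 - depth) % depth[tokens]
else:
    depth -= record(30)
tokens = tokens % 29
if 15 >= depth:
    log(21)
depth = depth % tokens * process(depth)
tokens += tokens

depth = 30 * 30 + (tokens != tokens) * (tokens != tokens)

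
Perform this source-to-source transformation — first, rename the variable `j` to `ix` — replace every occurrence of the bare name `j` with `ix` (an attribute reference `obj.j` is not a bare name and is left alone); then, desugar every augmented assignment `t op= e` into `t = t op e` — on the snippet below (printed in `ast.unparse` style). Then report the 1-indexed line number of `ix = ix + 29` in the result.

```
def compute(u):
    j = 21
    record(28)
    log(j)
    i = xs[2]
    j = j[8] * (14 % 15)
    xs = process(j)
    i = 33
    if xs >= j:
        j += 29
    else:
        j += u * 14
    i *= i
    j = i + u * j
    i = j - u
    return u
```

10

Transformed code:
def compute(u):
    ix = 21
    record(28)
    log(ix)
    i = xs[2]
    ix = ix[8] * (14 % 15)
    xs = process(ix)
    i = 33
    if xs >= ix:
        ix = ix + 29
    else:
        ix = ix + u * 14
    i = i * i
    ix = i + u * ix
    i = ix - u
    return u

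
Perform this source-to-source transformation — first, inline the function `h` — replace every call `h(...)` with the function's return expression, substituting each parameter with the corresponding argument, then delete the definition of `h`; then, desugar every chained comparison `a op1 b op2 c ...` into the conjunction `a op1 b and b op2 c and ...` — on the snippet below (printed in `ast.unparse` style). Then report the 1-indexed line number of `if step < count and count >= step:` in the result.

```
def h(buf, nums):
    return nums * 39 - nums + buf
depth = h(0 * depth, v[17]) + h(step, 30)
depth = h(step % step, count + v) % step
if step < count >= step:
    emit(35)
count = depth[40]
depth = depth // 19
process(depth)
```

3

Transformed code:
depth = v[17] * 39 - v[17] + 0 * depth + (30 * 39 - 30 + step)
depth = ((count + v) * 39 - (count + v) + step % step) % step
if step < count and count >= step:
    emit(35)
count = depth[40]
depth = depth // 19
process(depth)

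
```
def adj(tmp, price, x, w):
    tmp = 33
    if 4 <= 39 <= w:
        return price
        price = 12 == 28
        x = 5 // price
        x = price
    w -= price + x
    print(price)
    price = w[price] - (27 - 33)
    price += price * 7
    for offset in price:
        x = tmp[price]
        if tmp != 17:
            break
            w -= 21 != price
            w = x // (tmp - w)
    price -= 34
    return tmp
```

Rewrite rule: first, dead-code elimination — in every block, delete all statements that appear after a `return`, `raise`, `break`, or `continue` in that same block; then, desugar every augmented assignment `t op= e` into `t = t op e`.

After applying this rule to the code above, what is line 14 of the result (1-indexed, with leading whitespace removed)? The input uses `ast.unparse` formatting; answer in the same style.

Transformed code:
def adj(tmp, price, x, w):
    tmp = 33
    if 4 <= 39 <= w:
        return price
    w = w - (price + x)
    print(price)
    price = w[price] - (27 - 33)
    price = price + price * 7
    for offset in price:
        x = tmp[price]
        if tmp != 17:
            break
    price = price - 34
    return tmp

return tmp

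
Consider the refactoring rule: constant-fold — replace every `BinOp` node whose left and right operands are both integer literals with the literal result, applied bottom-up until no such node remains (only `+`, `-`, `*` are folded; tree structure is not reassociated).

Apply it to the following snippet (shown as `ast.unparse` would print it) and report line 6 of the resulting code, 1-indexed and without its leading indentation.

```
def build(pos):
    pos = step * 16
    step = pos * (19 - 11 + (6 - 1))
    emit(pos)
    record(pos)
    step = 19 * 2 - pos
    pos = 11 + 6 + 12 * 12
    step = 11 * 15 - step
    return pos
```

Transformed code:
def build(pos):
    pos = step * 16
    step = pos * 13
    emit(pos)
    record(pos)
    step = 38 - pos
    pos = 161
    step = 165 - step
    return pos

step = 38 - pos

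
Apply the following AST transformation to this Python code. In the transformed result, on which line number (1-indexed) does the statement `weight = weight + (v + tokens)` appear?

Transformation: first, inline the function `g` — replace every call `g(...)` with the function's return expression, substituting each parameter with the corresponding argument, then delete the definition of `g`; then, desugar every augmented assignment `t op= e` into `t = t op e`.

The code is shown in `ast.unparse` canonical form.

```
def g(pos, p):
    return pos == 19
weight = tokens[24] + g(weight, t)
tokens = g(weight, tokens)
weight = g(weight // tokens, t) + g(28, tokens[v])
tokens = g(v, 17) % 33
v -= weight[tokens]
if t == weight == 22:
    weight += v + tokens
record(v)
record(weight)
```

7

Transformed code:
weight = tokens[24] + (weight == 19)
tokens = weight == 19
weight = (weight // tokens == 19) + (28 == 19)
tokens = (v == 19) % 33
v = v - weight[tokens]
if t == weight == 22:
    weight = weight + (v + tokens)
record(v)
record(weight)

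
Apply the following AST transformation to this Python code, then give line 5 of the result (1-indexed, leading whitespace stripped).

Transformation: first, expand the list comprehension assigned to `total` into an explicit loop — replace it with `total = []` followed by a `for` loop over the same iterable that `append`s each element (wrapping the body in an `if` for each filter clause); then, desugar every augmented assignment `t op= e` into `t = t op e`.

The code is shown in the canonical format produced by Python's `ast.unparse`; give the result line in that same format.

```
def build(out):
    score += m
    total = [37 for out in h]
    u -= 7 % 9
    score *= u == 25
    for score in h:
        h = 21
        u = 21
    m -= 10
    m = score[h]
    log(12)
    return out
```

Transformed code:
def build(out):
    score = score + m
    total = []
    for out in h:
        total.append(37)
    u = u - 7 % 9
    score = score * (u == 25)
    for score in h:
        h = 21
        u = 21
    m = m - 10
    m = score[h]
    log(12)
    return out

total.append(37)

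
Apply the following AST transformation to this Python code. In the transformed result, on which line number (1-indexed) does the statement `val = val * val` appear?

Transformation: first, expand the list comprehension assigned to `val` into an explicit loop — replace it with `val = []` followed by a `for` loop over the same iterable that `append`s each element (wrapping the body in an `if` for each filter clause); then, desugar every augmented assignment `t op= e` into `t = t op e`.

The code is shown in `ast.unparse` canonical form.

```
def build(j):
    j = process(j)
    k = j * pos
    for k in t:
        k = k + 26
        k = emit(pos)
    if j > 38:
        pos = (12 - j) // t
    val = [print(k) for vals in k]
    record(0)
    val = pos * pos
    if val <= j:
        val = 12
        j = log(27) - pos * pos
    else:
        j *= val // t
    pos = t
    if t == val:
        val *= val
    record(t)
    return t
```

21

Transformed code:
def build(j):
    j = process(j)
    k = j * pos
    for k in t:
        k = k + 26
        k = emit(pos)
    if j > 38:
        pos = (12 - j) // t
    val = []
    for vals in k:
        val.append(print(k))
    record(0)
    val = pos * pos
    if val <= j:
        val = 12
        j = log(27) - pos * pos
    else:
        j = j * (val // t)
    pos = t
    if t == val:
        val = val * val
    record(t)
    return t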